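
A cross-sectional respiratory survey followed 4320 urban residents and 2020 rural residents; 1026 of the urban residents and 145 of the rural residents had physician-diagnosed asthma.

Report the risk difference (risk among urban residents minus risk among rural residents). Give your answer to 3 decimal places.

risk, urban residents = 1026/4320 = 0.2375
risk, rural residents = 145/2020 = 0.0718
risk difference = 0.2375 − 0.0718 = 0.166

0.166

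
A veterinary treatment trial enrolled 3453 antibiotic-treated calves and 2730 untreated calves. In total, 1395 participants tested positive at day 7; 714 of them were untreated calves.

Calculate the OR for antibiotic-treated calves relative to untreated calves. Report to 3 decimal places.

antibiotic-treated calves with the outcome: 1395 − 714 = 681
antibiotic-treated calves without the outcome: 3453 − 681 = 2772
untreated calves without the outcome: 2730 − 714 = 2016
OR = (681 × 2016) / (2772 × 714) = 1372896/1979208 ≈ 0.694

OR: 0.694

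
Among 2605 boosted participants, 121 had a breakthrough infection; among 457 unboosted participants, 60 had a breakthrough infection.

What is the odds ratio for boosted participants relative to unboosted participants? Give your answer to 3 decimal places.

OR = (121 × 397) / (2484 × 60) = 48037/149040 ≈ 0.322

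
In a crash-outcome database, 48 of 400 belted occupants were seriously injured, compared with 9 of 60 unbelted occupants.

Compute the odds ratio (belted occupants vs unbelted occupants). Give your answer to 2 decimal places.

OR = (48 × 51) / (352 × 9) = 2448/3168 ≈ 0.77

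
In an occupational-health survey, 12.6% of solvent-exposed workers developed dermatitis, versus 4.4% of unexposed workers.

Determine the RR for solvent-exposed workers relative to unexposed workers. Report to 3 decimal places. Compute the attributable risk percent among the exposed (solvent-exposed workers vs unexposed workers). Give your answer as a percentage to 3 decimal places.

RR = 2.864; AR% = 65.079%

RR = 0.12600 / 0.04400 = 2.864
AR% = (0.12600 − 0.04400) / 0.12600 = 0.6508 → 65.079%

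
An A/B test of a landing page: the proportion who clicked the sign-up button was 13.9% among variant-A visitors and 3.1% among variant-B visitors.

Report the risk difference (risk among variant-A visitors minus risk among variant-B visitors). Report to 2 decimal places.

risk difference = 0.13900 − 0.03100 = 0.11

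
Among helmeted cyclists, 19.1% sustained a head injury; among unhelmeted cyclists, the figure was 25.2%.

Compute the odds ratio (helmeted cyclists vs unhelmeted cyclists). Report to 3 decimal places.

0.701

odds, helmeted cyclists = 0.1910/0.8090 = 0.2361
odds, unhelmeted cyclists = 0.2520/0.7480 = 0.3369
OR = 0.2361 / 0.3369 = 0.701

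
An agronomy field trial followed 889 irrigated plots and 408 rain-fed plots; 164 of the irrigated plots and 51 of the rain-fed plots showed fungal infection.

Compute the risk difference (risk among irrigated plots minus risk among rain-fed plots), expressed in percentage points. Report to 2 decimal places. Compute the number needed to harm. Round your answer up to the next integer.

RD = 5.95; NNH = 17

risk, irrigated plots = 164/889 = 0.1845
risk, rain-fed plots = 51/408 = 0.1250
risk difference = 0.1845 − 0.1250 = 0.0595 → 5.95 percentage points
absolute risk difference = 0.059477
1 / 0.059477 = 16.813 → round up → 17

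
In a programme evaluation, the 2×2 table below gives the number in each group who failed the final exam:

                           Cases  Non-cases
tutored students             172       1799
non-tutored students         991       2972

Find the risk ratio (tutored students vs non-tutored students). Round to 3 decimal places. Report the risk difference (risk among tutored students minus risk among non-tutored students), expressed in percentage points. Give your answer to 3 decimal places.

risk, tutored students = 172/1971 = 0.0873
risk, non-tutored students = 991/3963 = 0.2501
RR = 0.0873 / 0.2501 = 0.349
risk difference = 0.0873 − 0.2501 = -0.1628 → -16.280 percentage points

RR = 0.349; RD = -16.280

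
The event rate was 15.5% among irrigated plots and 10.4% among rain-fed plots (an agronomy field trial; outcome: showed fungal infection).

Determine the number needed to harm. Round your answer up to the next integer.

20

absolute risk difference = 0.051000
1 / 0.051000 = 19.608 → round up → 20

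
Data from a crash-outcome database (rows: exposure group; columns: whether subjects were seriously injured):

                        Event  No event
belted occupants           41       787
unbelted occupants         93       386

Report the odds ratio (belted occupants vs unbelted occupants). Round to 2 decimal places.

OR = (41 × 386) / (787 × 93) = 15826/73191 ≈ 0.22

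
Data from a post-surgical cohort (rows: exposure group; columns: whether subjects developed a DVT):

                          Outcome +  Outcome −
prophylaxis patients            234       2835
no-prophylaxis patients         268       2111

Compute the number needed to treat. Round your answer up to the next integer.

28

risk, prophylaxis patients = 234/3069 = 0.076246
risk, no-prophylaxis patients = 268/2379 = 0.112652
absolute risk difference = 0.036406
1 / 0.036406 = 27.468 → round up → 28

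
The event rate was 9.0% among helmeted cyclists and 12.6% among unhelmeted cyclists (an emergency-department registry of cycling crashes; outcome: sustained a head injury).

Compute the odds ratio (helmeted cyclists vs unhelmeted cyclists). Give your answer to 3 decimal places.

OR: 0.686

odds, helmeted cyclists = 0.0900/0.9100 = 0.0989
odds, unhelmeted cyclists = 0.1260/0.8740 = 0.1442
OR = 0.0989 / 0.1442 = 0.686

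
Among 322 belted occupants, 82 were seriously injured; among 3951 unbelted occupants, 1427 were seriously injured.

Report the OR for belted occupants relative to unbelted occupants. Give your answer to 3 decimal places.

OR = (82 × 2524) / (240 × 1427) = 206968/342480 ≈ 0.604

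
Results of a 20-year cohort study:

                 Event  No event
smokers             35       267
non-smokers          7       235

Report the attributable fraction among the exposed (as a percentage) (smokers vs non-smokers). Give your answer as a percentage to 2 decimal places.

AR% = 75.04%

risk, smokers = 35/302 = 0.11589
risk, non-smokers = 7/242 = 0.02893
AR% = (0.11589 − 0.02893) / 0.11589 = 0.7504 → 75.04%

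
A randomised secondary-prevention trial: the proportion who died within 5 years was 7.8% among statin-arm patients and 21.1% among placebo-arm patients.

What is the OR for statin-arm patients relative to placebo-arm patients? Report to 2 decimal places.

0.32

odds, statin-arm patients = 0.0780/0.9220 = 0.0846
odds, placebo-arm patients = 0.2110/0.7890 = 0.2674
OR = 0.0846 / 0.2674 = 0.32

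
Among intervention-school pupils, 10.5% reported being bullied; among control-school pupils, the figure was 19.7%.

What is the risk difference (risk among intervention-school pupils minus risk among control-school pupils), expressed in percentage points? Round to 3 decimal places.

risk difference = 0.1050 − 0.1970 = -0.0920 → -9.200 percentage points

RD: -9.200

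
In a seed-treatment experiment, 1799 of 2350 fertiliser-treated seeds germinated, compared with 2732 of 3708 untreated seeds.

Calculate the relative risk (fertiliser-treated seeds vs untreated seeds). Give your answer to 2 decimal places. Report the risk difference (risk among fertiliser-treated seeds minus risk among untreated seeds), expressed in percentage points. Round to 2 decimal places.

RR = 1.04; RD = 2.87

risk, fertiliser-treated seeds = 1799/2350 = 0.7655
risk, untreated seeds = 2732/3708 = 0.7368
RR = 0.7655 / 0.7368 = 1.04
risk difference = 0.7655 − 0.7368 = 0.0287 → 2.87 percentage points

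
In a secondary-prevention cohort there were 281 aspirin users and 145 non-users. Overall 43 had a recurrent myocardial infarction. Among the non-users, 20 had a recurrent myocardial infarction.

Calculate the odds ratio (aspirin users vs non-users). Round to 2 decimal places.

aspirin users with the outcome: 43 − 20 = 23
aspirin users without the outcome: 281 − 23 = 258
non-users without the outcome: 145 − 20 = 125
odds, aspirin users = 23/258 = 0.0891
odds, non-users = 20/125 = 0.1600
OR = 0.0891 / 0.1600 = 0.56

0.56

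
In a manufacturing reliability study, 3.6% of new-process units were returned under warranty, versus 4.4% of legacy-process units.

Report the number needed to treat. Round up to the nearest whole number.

absolute risk difference = 0.008000
1 / 0.008000 = 125.000 → round up → 125

125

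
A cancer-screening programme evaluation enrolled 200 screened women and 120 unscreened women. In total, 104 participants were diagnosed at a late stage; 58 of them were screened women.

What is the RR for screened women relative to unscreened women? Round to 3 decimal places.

screened women without the outcome: 200 − 58 = 142
unscreened women with the outcome: 104 − 58 = 46
unscreened women without the outcome: 120 − 46 = 74
risk, screened women = 58/200 = 0.2900
risk, unscreened women = 46/120 = 0.3833
RR = 0.2900 / 0.3833 = 0.757

RR: 0.757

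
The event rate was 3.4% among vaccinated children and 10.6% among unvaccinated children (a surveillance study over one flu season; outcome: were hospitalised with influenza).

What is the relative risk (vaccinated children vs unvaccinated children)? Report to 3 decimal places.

RR = 0.03400 / 0.10600 = 0.321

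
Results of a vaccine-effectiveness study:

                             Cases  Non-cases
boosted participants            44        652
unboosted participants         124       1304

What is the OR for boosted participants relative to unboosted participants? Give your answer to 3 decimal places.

0.710

odds, boosted participants = 44/652 = 0.0675
odds, unboosted participants = 124/1304 = 0.0951
OR = 0.0675 / 0.0951 = 0.710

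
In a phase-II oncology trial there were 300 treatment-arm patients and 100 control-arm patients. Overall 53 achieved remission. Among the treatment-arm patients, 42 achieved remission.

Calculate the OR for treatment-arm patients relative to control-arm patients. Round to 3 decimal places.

treatment-arm patients without the outcome: 300 − 42 = 258
control-arm patients with the outcome: 53 − 42 = 11
control-arm patients without the outcome: 100 − 11 = 89
odds, treatment-arm patients = 42/258 = 0.1628
odds, control-arm patients = 11/89 = 0.1236
OR = 0.1628 / 0.1236 = 1.317

1.317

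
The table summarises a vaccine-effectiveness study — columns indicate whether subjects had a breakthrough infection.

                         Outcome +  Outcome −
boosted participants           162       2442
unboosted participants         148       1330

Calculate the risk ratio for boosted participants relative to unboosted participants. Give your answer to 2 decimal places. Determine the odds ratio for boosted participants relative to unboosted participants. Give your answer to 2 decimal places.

risk, boosted participants = 162/2604 = 0.0622
risk, unboosted participants = 148/1478 = 0.1001
RR = 0.0622 / 0.1001 = 0.62
OR = (162 × 1330) / (2442 × 148) = 215460/361416 ≈ 0.60

RR = 0.62; OR = 0.60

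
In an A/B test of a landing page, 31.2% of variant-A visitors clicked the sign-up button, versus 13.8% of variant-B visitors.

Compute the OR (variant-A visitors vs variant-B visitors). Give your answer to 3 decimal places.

odds, variant-A visitors = 0.3120/0.6880 = 0.4535
odds, variant-B visitors = 0.1380/0.8620 = 0.1601
OR = 0.4535 / 0.1601 = 2.833

OR: 2.833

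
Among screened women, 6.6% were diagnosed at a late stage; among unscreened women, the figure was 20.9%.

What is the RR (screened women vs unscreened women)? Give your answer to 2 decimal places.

RR = 0.0660 / 0.2090 = 0.32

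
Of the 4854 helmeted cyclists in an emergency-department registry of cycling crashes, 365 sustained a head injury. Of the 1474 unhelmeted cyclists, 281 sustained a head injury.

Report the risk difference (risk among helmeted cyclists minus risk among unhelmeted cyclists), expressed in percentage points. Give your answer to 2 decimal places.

risk, helmeted cyclists = 365/4854 = 0.0752
risk, unhelmeted cyclists = 281/1474 = 0.1906
risk difference = 0.0752 − 0.1906 = -0.1154 → -11.54 percentage points

RD = -11.54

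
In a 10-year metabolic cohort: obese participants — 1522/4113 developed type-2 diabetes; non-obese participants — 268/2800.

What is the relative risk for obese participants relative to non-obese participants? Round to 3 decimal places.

risk, obese participants = 1522/4113 = 0.3700
risk, non-obese participants = 268/2800 = 0.0957
RR = 0.3700 / 0.0957 = 3.866

RR ≈ 3.866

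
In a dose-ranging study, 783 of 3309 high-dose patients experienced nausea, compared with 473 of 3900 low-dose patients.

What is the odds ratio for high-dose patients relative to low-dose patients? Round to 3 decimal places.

OR = (783 × 3427) / (2526 × 473) = 2683341/1194798 ≈ 2.246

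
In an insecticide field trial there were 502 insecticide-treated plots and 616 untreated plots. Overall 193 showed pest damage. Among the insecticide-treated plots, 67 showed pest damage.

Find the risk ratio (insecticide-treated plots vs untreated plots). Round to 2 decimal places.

RR: 0.65

insecticide-treated plots without the outcome: 502 − 67 = 435
untreated plots with the outcome: 193 − 67 = 126
untreated plots without the outcome: 616 − 126 = 490
risk, insecticide-treated plots = 67/502 = 0.1335
risk, untreated plots = 126/616 = 0.2045
RR = 0.1335 / 0.2045 = 0.65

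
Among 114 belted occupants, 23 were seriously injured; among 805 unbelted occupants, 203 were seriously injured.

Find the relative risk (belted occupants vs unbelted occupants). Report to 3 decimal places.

RR = 0.800

risk, belted occupants = 23/114 = 0.2018
risk, unbelted occupants = 203/805 = 0.2522
RR = 0.2018 / 0.2522 = 0.800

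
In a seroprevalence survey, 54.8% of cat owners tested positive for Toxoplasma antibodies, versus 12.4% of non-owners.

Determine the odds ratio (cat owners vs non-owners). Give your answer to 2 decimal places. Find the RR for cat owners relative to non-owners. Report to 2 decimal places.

odds, cat owners = 0.5480/0.4520 = 1.2124
odds, non-owners = 0.1240/0.8760 = 0.1416
OR = 1.2124 / 0.1416 = 8.56
RR = 0.5480 / 0.1240 = 4.42

OR = 8.56; RR = 4.42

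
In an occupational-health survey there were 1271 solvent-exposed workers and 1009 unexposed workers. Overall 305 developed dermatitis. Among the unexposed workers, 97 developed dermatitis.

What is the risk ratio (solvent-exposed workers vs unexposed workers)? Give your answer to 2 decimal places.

solvent-exposed workers with the outcome: 305 − 97 = 208
solvent-exposed workers without the outcome: 1271 − 208 = 1063
unexposed workers without the outcome: 1009 − 97 = 912
risk, solvent-exposed workers = 208/1271 = 0.1637
risk, unexposed workers = 97/1009 = 0.0961
RR = 0.1637 / 0.0961 = 1.70

RR = 1.70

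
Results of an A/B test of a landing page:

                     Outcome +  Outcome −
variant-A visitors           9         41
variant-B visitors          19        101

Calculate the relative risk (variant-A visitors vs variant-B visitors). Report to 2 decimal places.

1.14

risk, variant-A visitors = 9/50 = 0.1800
risk, variant-B visitors = 19/120 = 0.1583
RR = 0.1800 / 0.1583 = 1.14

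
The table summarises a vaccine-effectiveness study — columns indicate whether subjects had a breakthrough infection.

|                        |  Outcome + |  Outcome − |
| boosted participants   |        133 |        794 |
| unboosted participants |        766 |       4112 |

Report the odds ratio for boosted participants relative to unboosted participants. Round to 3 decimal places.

odds, boosted participants = 133/794 = 0.1675
odds, unboosted participants = 766/4112 = 0.1863
OR = 0.1675 / 0.1863 = 0.899

0.899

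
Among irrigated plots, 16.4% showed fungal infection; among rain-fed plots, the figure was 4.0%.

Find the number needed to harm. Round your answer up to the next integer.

NNH: 9

absolute risk difference = 0.124000
1 / 0.124000 = 8.065 → round up → 9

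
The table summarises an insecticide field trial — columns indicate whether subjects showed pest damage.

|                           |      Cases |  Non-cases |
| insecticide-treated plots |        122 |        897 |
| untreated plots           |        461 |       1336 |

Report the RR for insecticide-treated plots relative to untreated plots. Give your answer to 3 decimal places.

RR = 0.467

risk, insecticide-treated plots = 122/1019 = 0.1197
risk, untreated plots = 461/1797 = 0.2565
RR = 0.1197 / 0.2565 = 0.467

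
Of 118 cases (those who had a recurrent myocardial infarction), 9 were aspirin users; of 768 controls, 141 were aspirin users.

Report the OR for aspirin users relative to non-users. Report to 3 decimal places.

OR = (9 × 627) / (141 × 109) = 5643/15369 ≈ 0.367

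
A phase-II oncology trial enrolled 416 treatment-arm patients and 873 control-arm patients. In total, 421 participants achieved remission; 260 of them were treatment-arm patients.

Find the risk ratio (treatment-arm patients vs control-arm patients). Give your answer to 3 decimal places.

RR ≈ 3.389

treatment-arm patients without the outcome: 416 − 260 = 156
control-arm patients with the outcome: 421 − 260 = 161
control-arm patients without the outcome: 873 − 161 = 712
risk, treatment-arm patients = 260/416 = 0.6250
risk, control-arm patients = 161/873 = 0.1844
RR = 0.6250 / 0.1844 = 3.389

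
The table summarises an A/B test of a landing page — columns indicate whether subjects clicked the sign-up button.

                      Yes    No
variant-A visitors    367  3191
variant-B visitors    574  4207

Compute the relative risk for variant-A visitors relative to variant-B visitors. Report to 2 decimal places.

risk, variant-A visitors = 367/3558 = 0.1031
risk, variant-B visitors = 574/4781 = 0.1201
RR = 0.1031 / 0.1201 = 0.86

RR: 0.86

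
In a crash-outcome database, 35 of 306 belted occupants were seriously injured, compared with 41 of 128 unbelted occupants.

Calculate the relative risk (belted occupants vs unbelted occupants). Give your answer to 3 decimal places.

RR: 0.357

risk, belted occupants = 35/306 = 0.1144
risk, unbelted occupants = 41/128 = 0.3203
RR = 0.1144 / 0.3203 = 0.357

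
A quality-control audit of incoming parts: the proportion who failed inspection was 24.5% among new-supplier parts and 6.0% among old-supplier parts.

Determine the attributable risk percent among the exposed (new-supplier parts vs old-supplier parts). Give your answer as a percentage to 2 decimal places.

AR% = (0.2450 − 0.0600) / 0.2450 = 0.7551 → 75.51%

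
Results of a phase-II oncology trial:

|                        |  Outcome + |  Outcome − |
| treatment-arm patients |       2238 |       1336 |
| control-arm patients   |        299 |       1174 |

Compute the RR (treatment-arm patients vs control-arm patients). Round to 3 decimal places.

RR: 3.085

risk, treatment-arm patients = 2238/3574 = 0.6262
risk, control-arm patients = 299/1473 = 0.2030
RR = 0.6262 / 0.2030 = 3.085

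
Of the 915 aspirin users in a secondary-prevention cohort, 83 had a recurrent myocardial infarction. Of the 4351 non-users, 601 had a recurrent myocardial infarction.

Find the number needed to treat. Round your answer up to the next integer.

NNT: 22

risk, aspirin users = 83/915 = 0.090710
risk, non-users = 601/4351 = 0.138129
absolute risk difference = 0.047419
1 / 0.047419 = 21.089 → round up → 22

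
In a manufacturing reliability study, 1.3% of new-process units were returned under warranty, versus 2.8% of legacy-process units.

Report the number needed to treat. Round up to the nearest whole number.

67

absolute risk difference = 0.015000
1 / 0.015000 = 66.667 → round up → 67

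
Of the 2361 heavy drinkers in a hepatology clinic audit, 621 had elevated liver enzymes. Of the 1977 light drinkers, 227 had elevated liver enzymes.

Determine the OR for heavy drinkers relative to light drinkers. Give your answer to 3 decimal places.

OR = (621 × 1750) / (1740 × 227) = 1086750/394980 ≈ 2.751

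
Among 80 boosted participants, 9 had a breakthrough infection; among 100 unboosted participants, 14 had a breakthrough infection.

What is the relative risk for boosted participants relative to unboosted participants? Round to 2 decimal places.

0.80

risk, boosted participants = 9/80 = 0.1125
risk, unboosted participants = 14/100 = 0.1400
RR = 0.1125 / 0.1400 = 0.80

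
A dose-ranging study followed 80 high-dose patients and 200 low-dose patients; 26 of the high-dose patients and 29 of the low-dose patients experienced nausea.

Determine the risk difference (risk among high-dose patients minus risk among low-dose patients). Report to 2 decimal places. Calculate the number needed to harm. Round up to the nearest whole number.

risk, high-dose patients = 26/80 = 0.3250
risk, low-dose patients = 29/200 = 0.1450
risk difference = 0.3250 − 0.1450 = 0.18
absolute risk difference = 0.180000
1 / 0.180000 = 5.556 → round up → 6

RD = 0.18; NNH = 6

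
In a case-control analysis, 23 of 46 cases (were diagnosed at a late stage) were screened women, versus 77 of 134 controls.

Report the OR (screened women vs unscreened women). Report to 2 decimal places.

odds, screened women = 23/77 = 0.2987
odds, unscreened women = 23/57 = 0.4035
OR = 0.2987 / 0.4035 = 0.74

0.74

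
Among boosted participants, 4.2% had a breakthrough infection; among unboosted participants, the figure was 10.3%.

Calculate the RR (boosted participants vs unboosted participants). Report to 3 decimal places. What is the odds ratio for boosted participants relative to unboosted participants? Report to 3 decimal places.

RR = 0.04200 / 0.10300 = 0.408
odds, boosted participants = 0.04200/0.95800 = 0.04384
odds, unboosted participants = 0.10300/0.89700 = 0.11483
OR = 0.04384 / 0.11483 = 0.382

RR = 0.408; OR = 0.382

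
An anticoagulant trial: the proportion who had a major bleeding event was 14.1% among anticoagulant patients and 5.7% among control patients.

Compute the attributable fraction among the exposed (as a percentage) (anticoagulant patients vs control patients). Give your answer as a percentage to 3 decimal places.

AR% = (0.1410 − 0.0570) / 0.1410 = 0.5957 → 59.574%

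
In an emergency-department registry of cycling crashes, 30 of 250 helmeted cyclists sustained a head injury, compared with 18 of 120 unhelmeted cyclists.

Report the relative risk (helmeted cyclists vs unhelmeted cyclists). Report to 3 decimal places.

risk, helmeted cyclists = 30/250 = 0.1200
risk, unhelmeted cyclists = 18/120 = 0.1500
RR = 0.1200 / 0.1500 = 0.800

0.800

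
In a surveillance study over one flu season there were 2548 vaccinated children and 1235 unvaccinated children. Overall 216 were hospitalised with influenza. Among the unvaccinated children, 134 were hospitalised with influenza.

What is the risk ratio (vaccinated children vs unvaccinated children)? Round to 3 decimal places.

RR ≈ 0.297

vaccinated children with the outcome: 216 − 134 = 82
vaccinated children without the outcome: 2548 − 82 = 2466
unvaccinated children without the outcome: 1235 − 134 = 1101
risk, vaccinated children = 82/2548 = 0.03218
risk, unvaccinated children = 134/1235 = 0.10850
RR = 0.03218 / 0.10850 = 0.297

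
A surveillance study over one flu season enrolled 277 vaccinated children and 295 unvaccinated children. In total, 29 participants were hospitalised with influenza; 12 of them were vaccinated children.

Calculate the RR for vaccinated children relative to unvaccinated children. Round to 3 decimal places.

vaccinated children without the outcome: 277 − 12 = 265
unvaccinated children with the outcome: 29 − 12 = 17
unvaccinated children without the outcome: 295 − 17 = 278
risk, vaccinated children = 12/277 = 0.04332
risk, unvaccinated children = 17/295 = 0.05763
RR = 0.04332 / 0.05763 = 0.752

0.752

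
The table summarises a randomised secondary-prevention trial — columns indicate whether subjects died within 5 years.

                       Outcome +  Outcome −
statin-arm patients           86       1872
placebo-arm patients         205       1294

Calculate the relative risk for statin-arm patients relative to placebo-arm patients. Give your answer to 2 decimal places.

RR: 0.32

risk, statin-arm patients = 86/1958 = 0.04392
risk, placebo-arm patients = 205/1499 = 0.13676
RR = 0.04392 / 0.13676 = 0.32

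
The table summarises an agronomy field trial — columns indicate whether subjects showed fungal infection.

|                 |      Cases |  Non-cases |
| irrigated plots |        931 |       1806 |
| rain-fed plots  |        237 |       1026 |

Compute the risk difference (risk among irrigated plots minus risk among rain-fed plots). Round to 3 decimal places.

risk, irrigated plots = 931/2737 = 0.3402
risk, rain-fed plots = 237/1263 = 0.1876
risk difference = 0.3402 − 0.1876 = 0.153

RD: 0.153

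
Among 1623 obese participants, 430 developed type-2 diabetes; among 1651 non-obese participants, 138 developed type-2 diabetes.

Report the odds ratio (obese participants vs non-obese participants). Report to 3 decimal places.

odds, obese participants = 430/1193 = 0.3604
odds, non-obese participants = 138/1513 = 0.0912
OR = 0.3604 / 0.0912 = 3.952

OR = 3.952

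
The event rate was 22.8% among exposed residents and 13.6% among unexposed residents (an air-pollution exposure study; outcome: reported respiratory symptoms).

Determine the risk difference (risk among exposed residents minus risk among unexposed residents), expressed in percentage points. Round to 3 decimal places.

RD ≈ 9.200

risk difference = 0.2280 − 0.1360 = 0.0920 → 9.200 percentage points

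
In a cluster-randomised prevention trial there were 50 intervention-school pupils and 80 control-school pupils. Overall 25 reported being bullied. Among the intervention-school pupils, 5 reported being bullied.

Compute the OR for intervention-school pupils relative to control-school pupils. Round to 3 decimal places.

intervention-school pupils without the outcome: 50 − 5 = 45
control-school pupils with the outcome: 25 − 5 = 20
control-school pupils without the outcome: 80 − 20 = 60
OR = (5 × 60) / (45 × 20) = 300/900 ≈ 0.333

OR = 0.333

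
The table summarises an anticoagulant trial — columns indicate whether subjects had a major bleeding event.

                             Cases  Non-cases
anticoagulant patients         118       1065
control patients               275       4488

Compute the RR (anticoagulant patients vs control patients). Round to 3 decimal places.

risk, anticoagulant patients = 118/1183 = 0.0997
risk, control patients = 275/4763 = 0.0577
RR = 0.0997 / 0.0577 = 1.728

1.728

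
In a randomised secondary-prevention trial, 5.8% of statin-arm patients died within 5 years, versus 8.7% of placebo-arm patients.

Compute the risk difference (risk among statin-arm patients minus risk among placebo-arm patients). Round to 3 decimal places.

risk difference = 0.0580 − 0.0870 = -0.029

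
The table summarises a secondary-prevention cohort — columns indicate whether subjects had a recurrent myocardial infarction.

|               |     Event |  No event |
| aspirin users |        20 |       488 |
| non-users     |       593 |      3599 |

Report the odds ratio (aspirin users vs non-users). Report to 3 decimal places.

OR = 0.249

odds, aspirin users = 20/488 = 0.04098
odds, non-users = 593/3599 = 0.16477
OR = 0.04098 / 0.16477 = 0.249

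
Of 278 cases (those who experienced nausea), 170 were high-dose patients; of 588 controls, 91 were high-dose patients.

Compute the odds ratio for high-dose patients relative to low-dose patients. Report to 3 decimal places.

OR ≈ 8.597

odds, high-dose patients = 170/91 = 1.8681
odds, low-dose patients = 108/497 = 0.2173
OR = 1.8681 / 0.2173 = 8.597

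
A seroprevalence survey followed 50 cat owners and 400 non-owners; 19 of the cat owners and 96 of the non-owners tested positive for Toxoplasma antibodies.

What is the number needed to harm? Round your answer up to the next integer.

NNH ≈ 8

risk, cat owners = 19/50 = 0.380000
risk, non-owners = 96/400 = 0.240000
absolute risk difference = 0.140000
1 / 0.140000 = 7.143 → round up → 8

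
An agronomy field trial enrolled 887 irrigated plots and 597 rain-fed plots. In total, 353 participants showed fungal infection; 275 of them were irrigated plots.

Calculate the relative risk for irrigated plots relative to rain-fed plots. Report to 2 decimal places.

irrigated plots without the outcome: 887 − 275 = 612
rain-fed plots with the outcome: 353 − 275 = 78
rain-fed plots without the outcome: 597 − 78 = 519
risk, irrigated plots = 275/887 = 0.3100
risk, rain-fed plots = 78/597 = 0.1307
RR = 0.3100 / 0.1307 = 2.37

RR ≈ 2.37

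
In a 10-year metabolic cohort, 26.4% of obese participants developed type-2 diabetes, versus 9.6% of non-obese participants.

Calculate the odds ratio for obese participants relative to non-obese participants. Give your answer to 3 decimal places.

odds, obese participants = 0.2640/0.7360 = 0.3587
odds, non-obese participants = 0.0960/0.9040 = 0.1062
OR = 0.3587 / 0.1062 = 3.378

3.378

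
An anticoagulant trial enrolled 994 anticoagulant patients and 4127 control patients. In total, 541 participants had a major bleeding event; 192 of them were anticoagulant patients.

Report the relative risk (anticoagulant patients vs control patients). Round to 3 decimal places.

RR = 2.284

anticoagulant patients without the outcome: 994 − 192 = 802
control patients with the outcome: 541 − 192 = 349
control patients without the outcome: 4127 − 349 = 3778
risk, anticoagulant patients = 192/994 = 0.1932
risk, control patients = 349/4127 = 0.0846
RR = 0.1932 / 0.0846 = 2.284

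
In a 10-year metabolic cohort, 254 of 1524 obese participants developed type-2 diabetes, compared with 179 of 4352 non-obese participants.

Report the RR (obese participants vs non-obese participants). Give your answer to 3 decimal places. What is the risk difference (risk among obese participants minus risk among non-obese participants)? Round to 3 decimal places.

risk, obese participants = 254/1524 = 0.16667
risk, non-obese participants = 179/4352 = 0.04113
RR = 0.16667 / 0.04113 = 4.052
risk difference = 0.16667 − 0.04113 = 0.126

RR = 4.052; RD = 0.126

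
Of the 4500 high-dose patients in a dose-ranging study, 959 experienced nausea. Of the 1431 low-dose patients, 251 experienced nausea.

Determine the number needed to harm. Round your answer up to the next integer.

NNH ≈ 27

risk, high-dose patients = 959/4500 = 0.213111
risk, low-dose patients = 251/1431 = 0.175402
absolute risk difference = 0.037709
1 / 0.037709 = 26.519 → round up → 27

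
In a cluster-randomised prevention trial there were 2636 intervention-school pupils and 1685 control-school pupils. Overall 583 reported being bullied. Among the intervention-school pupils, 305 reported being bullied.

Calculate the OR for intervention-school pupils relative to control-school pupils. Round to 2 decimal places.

intervention-school pupils without the outcome: 2636 − 305 = 2331
control-school pupils with the outcome: 583 − 305 = 278
control-school pupils without the outcome: 1685 − 278 = 1407
odds, intervention-school pupils = 305/2331 = 0.1308
odds, control-school pupils = 278/1407 = 0.1976
OR = 0.1308 / 0.1976 = 0.66

0.66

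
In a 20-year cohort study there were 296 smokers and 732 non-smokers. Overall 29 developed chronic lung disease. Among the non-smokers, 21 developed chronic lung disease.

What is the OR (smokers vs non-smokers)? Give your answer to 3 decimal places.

smokers with the outcome: 29 − 21 = 8
smokers without the outcome: 296 − 8 = 288
non-smokers without the outcome: 732 − 21 = 711
OR = (8 × 711) / (288 × 21) = 5688/6048 ≈ 0.940

0.940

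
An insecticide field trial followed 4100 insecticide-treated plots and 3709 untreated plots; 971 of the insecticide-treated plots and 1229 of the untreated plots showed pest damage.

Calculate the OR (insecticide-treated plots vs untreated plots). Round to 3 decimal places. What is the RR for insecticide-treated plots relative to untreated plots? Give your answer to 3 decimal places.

OR = 0.626; RR = 0.715

OR = (971 × 2480) / (3129 × 1229) = 2408080/3845541 ≈ 0.626
risk, insecticide-treated plots = 971/4100 = 0.2368
risk, untreated plots = 1229/3709 = 0.3314
RR = 0.2368 / 0.3314 = 0.715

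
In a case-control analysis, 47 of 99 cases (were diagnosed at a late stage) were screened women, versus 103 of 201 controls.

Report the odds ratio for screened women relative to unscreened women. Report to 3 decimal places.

odds, screened women = 47/103 = 0.4563
odds, unscreened women = 52/98 = 0.5306
OR = 0.4563 / 0.5306 = 0.860

0.860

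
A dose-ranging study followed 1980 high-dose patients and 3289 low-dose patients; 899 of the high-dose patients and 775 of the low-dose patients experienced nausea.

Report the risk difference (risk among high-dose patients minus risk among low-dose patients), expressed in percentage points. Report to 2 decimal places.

RD ≈ 21.84

risk, high-dose patients = 899/1980 = 0.4540
risk, low-dose patients = 775/3289 = 0.2356
risk difference = 0.4540 − 0.2356 = 0.2184 → 21.84 percentage points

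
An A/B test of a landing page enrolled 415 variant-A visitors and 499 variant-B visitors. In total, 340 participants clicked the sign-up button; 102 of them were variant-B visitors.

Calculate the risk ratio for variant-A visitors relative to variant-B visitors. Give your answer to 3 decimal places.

2.806

variant-A visitors with the outcome: 340 − 102 = 238
variant-A visitors without the outcome: 415 − 238 = 177
variant-B visitors without the outcome: 499 − 102 = 397
risk, variant-A visitors = 238/415 = 0.5735
risk, variant-B visitors = 102/499 = 0.2044
RR = 0.5735 / 0.2044 = 2.806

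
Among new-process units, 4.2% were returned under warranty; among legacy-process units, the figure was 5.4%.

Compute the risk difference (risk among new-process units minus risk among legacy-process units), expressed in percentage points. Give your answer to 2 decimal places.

-1.20

risk difference = 0.04200 − 0.05400 = -0.01200 → -1.20 percentage points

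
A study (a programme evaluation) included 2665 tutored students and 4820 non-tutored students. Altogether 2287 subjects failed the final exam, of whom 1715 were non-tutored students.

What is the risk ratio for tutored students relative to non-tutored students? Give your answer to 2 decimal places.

tutored students with the outcome: 2287 − 1715 = 572
tutored students without the outcome: 2665 − 572 = 2093
non-tutored students without the outcome: 4820 − 1715 = 3105
risk, tutored students = 572/2665 = 0.2146
risk, non-tutored students = 1715/4820 = 0.3558
RR = 0.2146 / 0.3558 = 0.60

0.60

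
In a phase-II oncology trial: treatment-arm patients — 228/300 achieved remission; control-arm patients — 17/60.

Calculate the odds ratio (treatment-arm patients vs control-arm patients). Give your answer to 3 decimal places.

OR = (228 × 43) / (72 × 17) = 9804/1224 ≈ 8.010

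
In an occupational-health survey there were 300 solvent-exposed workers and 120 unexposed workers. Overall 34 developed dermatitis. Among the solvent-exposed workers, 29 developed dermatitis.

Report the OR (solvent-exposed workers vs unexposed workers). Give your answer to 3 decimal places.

2.461

solvent-exposed workers without the outcome: 300 − 29 = 271
unexposed workers with the outcome: 34 − 29 = 5
unexposed workers without the outcome: 120 − 5 = 115
odds, solvent-exposed workers = 29/271 = 0.10701
odds, unexposed workers = 5/115 = 0.04348
OR = 0.10701 / 0.04348 = 2.461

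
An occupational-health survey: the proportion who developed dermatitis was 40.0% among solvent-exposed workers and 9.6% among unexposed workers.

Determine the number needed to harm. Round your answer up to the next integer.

absolute risk difference = 0.304000
1 / 0.304000 = 3.289 → round up → 4

NNH: 4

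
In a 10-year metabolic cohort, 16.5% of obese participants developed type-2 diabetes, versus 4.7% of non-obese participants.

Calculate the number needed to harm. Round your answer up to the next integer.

absolute risk difference = 0.118000
1 / 0.118000 = 8.475 → round up → 9

NNH: 9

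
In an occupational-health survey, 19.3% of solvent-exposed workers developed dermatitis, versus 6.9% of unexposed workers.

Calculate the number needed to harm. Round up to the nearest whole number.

9

absolute risk difference = 0.124000
1 / 0.124000 = 8.065 → round up → 9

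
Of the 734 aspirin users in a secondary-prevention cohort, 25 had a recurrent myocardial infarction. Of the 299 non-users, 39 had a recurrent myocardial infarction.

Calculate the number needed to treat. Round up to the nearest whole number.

11

risk, aspirin users = 25/734 = 0.034060
risk, non-users = 39/299 = 0.130435
absolute risk difference = 0.096375
1 / 0.096375 = 10.376 → round up → 11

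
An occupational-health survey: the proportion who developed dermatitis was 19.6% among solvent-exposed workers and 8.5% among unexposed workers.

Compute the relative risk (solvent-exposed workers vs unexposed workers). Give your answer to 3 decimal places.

RR = 0.1960 / 0.0850 = 2.306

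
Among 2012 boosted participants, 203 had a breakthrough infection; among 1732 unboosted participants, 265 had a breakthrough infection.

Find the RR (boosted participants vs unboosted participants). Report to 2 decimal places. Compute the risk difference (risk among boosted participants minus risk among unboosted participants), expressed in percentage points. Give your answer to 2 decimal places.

RR = 0.66; RD = -5.21

risk, boosted participants = 203/2012 = 0.1009
risk, unboosted participants = 265/1732 = 0.1530
RR = 0.1009 / 0.1530 = 0.66
risk difference = 0.1009 − 0.1530 = -0.0521 → -5.21 percentage points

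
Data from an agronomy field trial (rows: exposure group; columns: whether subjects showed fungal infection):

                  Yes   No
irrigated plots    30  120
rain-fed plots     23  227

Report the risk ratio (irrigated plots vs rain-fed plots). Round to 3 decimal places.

risk, irrigated plots = 30/150 = 0.2000
risk, rain-fed plots = 23/250 = 0.0920
RR = 0.2000 / 0.0920 = 2.174

RR ≈ 2.174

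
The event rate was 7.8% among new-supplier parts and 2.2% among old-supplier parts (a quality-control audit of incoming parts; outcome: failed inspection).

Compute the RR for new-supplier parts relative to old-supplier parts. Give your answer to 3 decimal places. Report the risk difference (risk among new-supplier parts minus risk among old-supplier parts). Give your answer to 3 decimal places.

RR = 3.545; RD = 0.056

RR = 0.07800 / 0.02200 = 3.545
risk difference = 0.07800 − 0.02200 = 0.056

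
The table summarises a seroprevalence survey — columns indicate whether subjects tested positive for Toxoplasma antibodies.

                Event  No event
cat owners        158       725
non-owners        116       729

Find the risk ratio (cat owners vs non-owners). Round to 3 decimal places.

risk, cat owners = 158/883 = 0.1789
risk, non-owners = 116/845 = 0.1373
RR = 0.1789 / 0.1373 = 1.303

RR ≈ 1.303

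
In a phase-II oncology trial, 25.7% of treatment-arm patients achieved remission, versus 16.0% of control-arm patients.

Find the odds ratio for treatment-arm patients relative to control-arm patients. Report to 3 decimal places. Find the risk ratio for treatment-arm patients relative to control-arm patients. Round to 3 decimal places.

OR = 1.816; RR = 1.606

odds, treatment-arm patients = 0.2570/0.7430 = 0.3459
odds, control-arm patients = 0.1600/0.8400 = 0.1905
OR = 0.3459 / 0.1905 = 1.816
RR = 0.2570 / 0.1600 = 1.606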